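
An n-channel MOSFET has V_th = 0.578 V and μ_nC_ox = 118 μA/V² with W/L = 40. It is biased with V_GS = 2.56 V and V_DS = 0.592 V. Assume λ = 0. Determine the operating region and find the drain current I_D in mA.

k_n = μ_nC_ox · (W/L) = 4.72 mA/V².
V_ov = V_GS − V_th = 2.56 − 0.578 = 1.98 V.
Since V_DS = 0.592 V < V_ov = 1.98 V, the device is in the triode region.
I_D = k_n [V_ov · V_DS − ½ V_DS²] = 4.72 × [1.98 × 0.592 − 0.5 × 0.592²] = 4.71 mA.

Triode; I_D = 4.71 mA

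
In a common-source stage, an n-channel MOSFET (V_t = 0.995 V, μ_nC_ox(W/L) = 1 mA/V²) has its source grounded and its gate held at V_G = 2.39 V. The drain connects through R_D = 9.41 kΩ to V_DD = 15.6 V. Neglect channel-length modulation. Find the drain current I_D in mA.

V_GS = V_G = 2.39 V, so V_ov = 2.39 − 0.995 = 1.4 V.
Assume saturation: I_D = ½ k_n V_ov² = 0.5 × 1 × 1.4² = 0.973 mA, giving V_DS = V_DD − I_D R_D = 15.6 − 0.973 × 9.41 = 6.44 V.
V_DS = 6.44 V ≥ V_ov = 1.4 V, confirming saturation.

I_D = 0.973 mA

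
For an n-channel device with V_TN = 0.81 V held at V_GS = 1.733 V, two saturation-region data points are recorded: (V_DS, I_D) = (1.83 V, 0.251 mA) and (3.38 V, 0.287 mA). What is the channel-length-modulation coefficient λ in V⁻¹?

With V_GS fixed, I_D ∝ (1 + λ V_DS) in saturation, so I_D2/I_D1 = (1 + λ V_DS2)/(1 + λ V_DS1).
0.287/0.251 = 1.143 = (1 + 3.38 λ)/(1 + 1.83 λ).
Solving: λ (I_D1 V_DS2 − I_D2 V_DS1) = I_D2 − I_D1, so λ = (0.287 − 0.251) / (0.251 × 3.38 − 0.287 × 1.83) = 0.036 / 0.323 = 0.111 V⁻¹.

λ = 0.111 V⁻¹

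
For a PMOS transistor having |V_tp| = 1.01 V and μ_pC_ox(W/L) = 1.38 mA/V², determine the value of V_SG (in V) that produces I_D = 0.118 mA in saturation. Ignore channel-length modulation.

V_SG = 1.42 V

In saturation I_D = ½ k_p (V_SG − |V_tp|)², so V_SG − |V_tp| = √(2 I_D / k_p) = √(2 × 0.118 / 1.38) = 0.414 V.
V_SG = 1.01 + 0.414 = 1.42 V.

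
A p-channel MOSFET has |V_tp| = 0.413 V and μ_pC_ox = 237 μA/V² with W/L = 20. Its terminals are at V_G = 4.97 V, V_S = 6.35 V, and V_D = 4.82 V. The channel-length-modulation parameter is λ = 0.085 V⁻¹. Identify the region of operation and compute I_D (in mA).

Saturation; I_D = 2.50 mA

V_SG = V_S − V_G = 6.35 − 4.97 = 1.38 V; V_SD = V_S − V_D = 6.35 − 4.82 = 1.53 V.
k_p = μ_pC_ox · (W/L) = 4.74 mA/V².
V_ov = V_SG − |V_tp| = 1.38 − 0.413 = 0.967 V.
Since V_SD = 1.53 V ≥ V_ov = 0.967 V, the device is in saturation.
I_D = ½ k_p V_ov² (1 + λ V_SD) = 0.5 × 4.74 × 0.967² × (1 + 0.085 × 1.53) = 2.5 mA.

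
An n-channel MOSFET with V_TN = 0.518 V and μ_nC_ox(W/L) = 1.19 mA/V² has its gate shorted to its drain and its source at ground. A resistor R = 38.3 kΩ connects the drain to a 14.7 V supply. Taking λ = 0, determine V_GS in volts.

With gate tied to drain, V_GS = V_DS ≥ V_GS − V_TN, so the device is in saturation.
KCL at the drain: ½ k_n (V_GS − V_TN)² = (V_DD − V_GS)/R.
Let x = V_GS − 0.518. Then 22.8 x² + x − 14.18 = 0, giving x = 0.767 V (positive root), so V_GS = 1.29 V.
I_D = (V_DD − V_GS)/R = (14.7 − 1.29) / 38.3 = 0.35 mA.

V_GS = 1.29 V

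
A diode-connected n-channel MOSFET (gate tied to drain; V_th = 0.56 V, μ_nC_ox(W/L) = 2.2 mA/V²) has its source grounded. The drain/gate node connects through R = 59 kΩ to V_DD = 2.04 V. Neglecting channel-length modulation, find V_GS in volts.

With gate tied to drain, V_GS = V_DS ≥ V_GS − V_th, so the device is in saturation.
KCL at the drain: ½ k_n (V_GS − V_th)² = (V_DD − V_GS)/R.
Let x = V_GS − 0.56. Then 64.9 x² + x − 1.48 = 0, giving x = 0.144 V (positive root), so V_GS = 0.704 V.
I_D = (V_DD − V_GS)/R = (2.04 − 0.704) / 59 = 0.0227 mA.

V_GS = 0.704 V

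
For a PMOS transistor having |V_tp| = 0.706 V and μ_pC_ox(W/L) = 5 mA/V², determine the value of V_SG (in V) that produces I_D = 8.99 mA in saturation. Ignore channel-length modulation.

V_SG = 2.60 V

In saturation I_D = ½ k_p (V_SG − |V_tp|)², so V_SG − |V_tp| = √(2 I_D / k_p) = √(2 × 8.99 / 5) = 1.9 V.
V_SG = 0.706 + 1.9 = 2.6 V.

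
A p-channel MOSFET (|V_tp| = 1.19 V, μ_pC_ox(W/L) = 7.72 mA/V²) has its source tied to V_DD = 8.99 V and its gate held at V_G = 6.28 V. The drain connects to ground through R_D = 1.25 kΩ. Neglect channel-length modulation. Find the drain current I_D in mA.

V_SG = V_DD − V_G = 8.99 − 6.28 = 2.71 V, so V_ov = 2.71 − 1.19 = 1.52 V.
Assume saturation: I_D = ½ k_p V_ov² = 0.5 × 7.72 × 1.52² = 8.92 mA, giving V_SD = V_DD − I_D R_D = 8.99 − 8.92 × 1.25 = -2.16 V.
But -2.16 V < V_ov = 1.52 V, so the device is actually in triode.
In triode I_D = k_p[V_ov V_SD − ½ V_SD²] and I_D = (V_DD − V_SD)/R_D. Equating: 4.83 V_SD² − 15.67 V_SD + 8.99 = 0, giving V_SD = 0.744 V (the root below V_ov).
I_D = (8.99 − 0.744) / 1.25 = 6.6 mA.

I_D = 6.60 mA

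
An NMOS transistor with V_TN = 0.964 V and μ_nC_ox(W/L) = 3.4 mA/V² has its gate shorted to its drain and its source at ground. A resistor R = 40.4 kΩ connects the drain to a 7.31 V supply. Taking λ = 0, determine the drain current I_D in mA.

I_D = 0.150 mA

With gate tied to drain, V_GS = V_DS ≥ V_GS − V_TN, so the device is in saturation.
KCL at the drain: ½ k_n (V_GS − V_TN)² = (V_DD − V_GS)/R.
Let x = V_GS − 0.964. Then 68.7 x² + x − 6.346 = 0, giving x = 0.297 V (positive root), so V_GS = 1.26 V.
I_D = (V_DD − V_GS)/R = (7.31 − 1.26) / 40.4 = 0.15 mA.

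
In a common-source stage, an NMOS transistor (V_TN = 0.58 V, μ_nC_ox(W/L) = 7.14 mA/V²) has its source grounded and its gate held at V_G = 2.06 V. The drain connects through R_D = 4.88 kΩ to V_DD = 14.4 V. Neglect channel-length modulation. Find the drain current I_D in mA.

V_GS = V_G = 2.06 V, so V_ov = 2.06 − 0.58 = 1.48 V.
Assume saturation: I_D = ½ k_n V_ov² = 0.5 × 7.14 × 1.48² = 7.82 mA, giving V_DS = V_DD − I_D R_D = 14.4 − 7.82 × 4.88 = -23.8 V.
But -23.8 V < V_ov = 1.48 V, so the device is actually in triode.
In triode I_D = k_n[V_ov V_DS − ½ V_DS²] and I_D = (V_DD − V_DS)/R_D. Equating: 17.4 V_DS² − 52.57 V_DS + 14.4 = 0, giving V_DS = 0.305 V (the root below V_ov).
I_D = (14.4 − 0.305) / 4.88 = 2.89 mA.

I_D = 2.89 mA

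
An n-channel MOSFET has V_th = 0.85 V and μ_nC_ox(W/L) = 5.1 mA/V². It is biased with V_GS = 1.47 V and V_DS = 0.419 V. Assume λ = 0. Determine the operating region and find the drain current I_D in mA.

V_ov = V_GS − V_th = 1.47 − 0.85 = 0.62 V.
Since V_DS = 0.419 V < V_ov = 0.62 V, the device is in the triode region.
I_D = k_n [V_ov · V_DS − ½ V_DS²] = 5.1 × [0.62 × 0.419 − 0.5 × 0.419²] = 0.877 mA.

Triode; I_D = 0.877 mA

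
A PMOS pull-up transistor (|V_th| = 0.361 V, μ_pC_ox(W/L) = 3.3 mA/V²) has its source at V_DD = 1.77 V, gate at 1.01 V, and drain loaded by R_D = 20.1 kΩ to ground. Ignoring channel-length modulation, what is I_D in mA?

V_SG = V_DD − V_G = 1.77 − 1.01 = 0.76 V, so V_ov = 0.76 − 0.361 = 0.399 V.
Assume saturation: I_D = ½ k_p V_ov² = 0.5 × 3.3 × 0.399² = 0.263 mA, giving V_SD = V_DD − I_D R_D = 1.77 − 0.263 × 20.1 = -3.51 V.
But -3.51 V < V_ov = 0.399 V, so the device is actually in triode.
In triode I_D = k_p[V_ov V_SD − ½ V_SD²] and I_D = (V_DD − V_SD)/R_D. Equating: 33.2 V_SD² − 27.47 V_SD + 1.77 = 0, giving V_SD = 0.0704 V (the root below V_ov).
I_D = (1.77 − 0.0704) / 20.1 = 0.0846 mA.

I_D = 0.0846 mA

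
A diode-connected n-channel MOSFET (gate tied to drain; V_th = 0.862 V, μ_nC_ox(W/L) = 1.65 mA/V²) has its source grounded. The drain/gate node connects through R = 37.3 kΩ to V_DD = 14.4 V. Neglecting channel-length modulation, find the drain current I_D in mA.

With gate tied to drain, V_GS = V_DS ≥ V_GS − V_th, so the device is in saturation.
KCL at the drain: ½ k_n (V_GS − V_th)² = (V_DD − V_GS)/R.
Let x = V_GS − 0.862. Then 30.8 x² + x − 13.54 = 0, giving x = 0.647 V (positive root), so V_GS = 1.51 V.
I_D = (V_DD − V_GS)/R = (14.4 − 1.51) / 37.3 = 0.346 mA.

I_D = 0.346 mA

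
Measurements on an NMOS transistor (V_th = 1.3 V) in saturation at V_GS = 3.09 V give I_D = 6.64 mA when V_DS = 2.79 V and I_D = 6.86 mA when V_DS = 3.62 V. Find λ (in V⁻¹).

λ = 0.0449 V⁻¹

With V_GS fixed, I_D ∝ (1 + λ V_DS) in saturation, so I_D2/I_D1 = (1 + λ V_DS2)/(1 + λ V_DS1).
6.86/6.64 = 1.033 = (1 + 3.62 λ)/(1 + 2.79 λ).
Solving: λ (I_D1 V_DS2 − I_D2 V_DS1) = I_D2 − I_D1, so λ = (6.86 − 6.64) / (6.64 × 3.62 − 6.86 × 2.79) = 0.22 / 4.9 = 0.0449 V⁻¹.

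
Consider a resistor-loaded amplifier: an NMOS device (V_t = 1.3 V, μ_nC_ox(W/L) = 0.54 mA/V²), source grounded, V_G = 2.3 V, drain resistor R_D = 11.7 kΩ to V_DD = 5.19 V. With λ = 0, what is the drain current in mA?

V_GS = V_G = 2.3 V, so V_ov = 2.3 − 1.3 = 1 V.
Assume saturation: I_D = ½ k_n V_ov² = 0.5 × 0.54 × 1² = 0.27 mA, giving V_DS = V_DD − I_D R_D = 5.19 − 0.27 × 11.7 = 2.03 V.
V_DS = 2.03 V ≥ V_ov = 1 V, confirming saturation.

I_D = 0.270 mA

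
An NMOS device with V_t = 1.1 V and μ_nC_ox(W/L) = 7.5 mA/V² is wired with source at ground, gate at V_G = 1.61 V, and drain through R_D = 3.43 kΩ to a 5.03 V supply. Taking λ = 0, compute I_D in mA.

I_D = 0.975 mA

V_GS = V_G = 1.61 V, so V_ov = 1.61 − 1.1 = 0.51 V.
Assume saturation: I_D = ½ k_n V_ov² = 0.5 × 7.5 × 0.51² = 0.975 mA, giving V_DS = V_DD − I_D R_D = 5.03 − 0.975 × 3.43 = 1.68 V.
V_DS = 1.68 V ≥ V_ov = 0.51 V, confirming saturation.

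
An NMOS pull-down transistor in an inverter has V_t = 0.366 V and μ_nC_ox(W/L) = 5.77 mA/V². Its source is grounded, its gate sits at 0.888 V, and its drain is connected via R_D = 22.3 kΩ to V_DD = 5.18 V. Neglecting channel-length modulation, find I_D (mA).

V_GS = V_G = 0.888 V, so V_ov = 0.888 − 0.366 = 0.522 V.
Assume saturation: I_D = ½ k_n V_ov² = 0.5 × 5.77 × 0.522² = 0.786 mA, giving V_DS = V_DD − I_D R_D = 5.18 − 0.786 × 22.3 = -12.4 V.
But -12.4 V < V_ov = 0.522 V, so the device is actually in triode.
In triode I_D = k_n[V_ov V_DS − ½ V_DS²] and I_D = (V_DD − V_DS)/R_D. Equating: 64.3 V_DS² − 68.17 V_DS + 5.18 = 0, giving V_DS = 0.0824 V (the root below V_ov).
I_D = (5.18 − 0.0824) / 22.3 = 0.229 mA.

I_D = 0.229 mA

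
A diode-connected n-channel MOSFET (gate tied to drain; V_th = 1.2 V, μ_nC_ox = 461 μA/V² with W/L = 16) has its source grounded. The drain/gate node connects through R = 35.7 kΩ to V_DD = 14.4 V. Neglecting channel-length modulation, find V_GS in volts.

V_GS = 1.51 V

With gate tied to drain, V_GS = V_DS ≥ V_GS − V_th, so the device is in saturation.
k_n = μ_nC_ox · (W/L) = 7.376 mA/V².
KCL at the drain: ½ k_n (V_GS − V_th)² = (V_DD − V_GS)/R.
Let x = V_GS − 1.2. Then 132 x² + x − 13.2 = 0, giving x = 0.313 V (positive root), so V_GS = 1.51 V.
I_D = (V_DD − V_GS)/R = (14.4 − 1.51) / 35.7 = 0.361 mA.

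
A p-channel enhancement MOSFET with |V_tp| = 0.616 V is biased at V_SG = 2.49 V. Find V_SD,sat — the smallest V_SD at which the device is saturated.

V_SD,sat = 1.87 V

The boundary between triode and saturation is V_SD = V_SG − |V_tp| = V_ov.
V_ov = 2.49 − 0.616 = 1.87 V.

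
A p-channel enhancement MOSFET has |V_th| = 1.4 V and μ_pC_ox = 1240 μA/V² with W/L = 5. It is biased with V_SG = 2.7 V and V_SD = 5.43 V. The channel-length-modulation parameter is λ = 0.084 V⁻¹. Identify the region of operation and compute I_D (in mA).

Saturation; I_D = 7.63 mA

k_p = μ_pC_ox · (W/L) = 6.2 mA/V².
V_ov = V_SG − |V_th| = 2.7 − 1.4 = 1.3 V.
Since V_SD = 5.43 V ≥ V_ov = 1.3 V, the device is in saturation.
I_D = ½ k_p V_ov² (1 + λ V_SD) = 0.5 × 6.2 × 1.3² × (1 + 0.084 × 5.43) = 7.63 mA.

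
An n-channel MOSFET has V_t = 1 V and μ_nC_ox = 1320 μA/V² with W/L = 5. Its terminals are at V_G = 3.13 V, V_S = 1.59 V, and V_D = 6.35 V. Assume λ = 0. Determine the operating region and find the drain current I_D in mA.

Saturation; I_D = 0.962 mA

V_GS = V_G − V_S = 3.13 − 1.59 = 1.54 V; V_DS = V_D − V_S = 6.35 − 1.59 = 4.76 V.
k_n = μ_nC_ox · (W/L) = 6.6 mA/V².
V_ov = V_GS − V_t = 1.54 − 1 = 0.54 V.
Since V_DS = 4.76 V ≥ V_ov = 0.54 V, the device is in saturation.
I_D = ½ k_n V_ov² = 0.5 × 6.6 × 0.54² = 0.962 mA.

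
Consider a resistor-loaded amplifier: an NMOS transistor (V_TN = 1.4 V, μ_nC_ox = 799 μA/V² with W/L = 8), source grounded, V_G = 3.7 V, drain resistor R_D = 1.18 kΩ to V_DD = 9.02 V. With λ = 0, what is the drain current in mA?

V_GS = V_G = 3.7 V, so V_ov = 3.7 − 1.4 = 2.3 V.
k_n = μ_nC_ox · (W/L) = 6.392 mA/V².
Assume saturation: I_D = ½ k_n V_ov² = 0.5 × 6.392 × 2.3² = 16.9 mA, giving V_DS = V_DD − I_D R_D = 9.02 − 16.9 × 1.18 = -10.9 V.
But -10.9 V < V_ov = 2.3 V, so the device is actually in triode.
In triode I_D = k_n[V_ov V_DS − ½ V_DS²] and I_D = (V_DD − V_DS)/R_D. Equating: 3.77 V_DS² − 18.35 V_DS + 9.02 = 0, giving V_DS = 0.555 V (the root below V_ov).
I_D = (9.02 − 0.555) / 1.18 = 7.17 mA.

I_D = 7.17 mA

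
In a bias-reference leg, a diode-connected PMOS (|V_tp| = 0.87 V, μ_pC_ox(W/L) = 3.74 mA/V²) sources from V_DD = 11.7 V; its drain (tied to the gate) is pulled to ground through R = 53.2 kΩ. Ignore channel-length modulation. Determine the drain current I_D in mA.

I_D = 0.197 mA

With gate tied to drain, V_SG = V_SD ≥ V_SG − |V_tp|, so the device is in saturation.
KCL at the drain: ½ k_p (V_SG − |V_tp|)² = (V_DD − V_SG)/R.
Let x = V_SG − 0.87. Then 99.5 x² + x − 10.83 = 0, giving x = 0.325 V (positive root), so V_SG = 1.19 V.
I_D = (V_DD − V_SG)/R = (11.7 − 1.19) / 53.2 = 0.197 mA.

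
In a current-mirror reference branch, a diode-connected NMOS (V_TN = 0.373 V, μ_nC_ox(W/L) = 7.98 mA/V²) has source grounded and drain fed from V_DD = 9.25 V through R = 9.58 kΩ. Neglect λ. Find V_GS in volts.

V_GS = 0.842 V

With gate tied to drain, V_GS = V_DS ≥ V_GS − V_TN, so the device is in saturation.
KCL at the drain: ½ k_n (V_GS − V_TN)² = (V_DD − V_GS)/R.
Let x = V_GS − 0.373. Then 38.2 x² + x − 8.877 = 0, giving x = 0.469 V (positive root), so V_GS = 0.842 V.
I_D = (V_DD − V_GS)/R = (9.25 − 0.842) / 9.58 = 0.878 mA.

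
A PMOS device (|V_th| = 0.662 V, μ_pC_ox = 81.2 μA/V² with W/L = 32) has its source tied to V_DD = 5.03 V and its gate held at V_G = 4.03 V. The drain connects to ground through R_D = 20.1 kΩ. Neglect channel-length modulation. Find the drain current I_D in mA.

I_D = 0.148 mA

V_SG = V_DD − V_G = 5.03 − 4.03 = 1 V, so V_ov = 1 − 0.662 = 0.338 V.
k_p = μ_pC_ox · (W/L) = 2.598 mA/V².
Assume saturation: I_D = ½ k_p V_ov² = 0.5 × 2.598 × 0.338² = 0.148 mA, giving V_SD = V_DD − I_D R_D = 5.03 − 0.148 × 20.1 = 2.05 V.
V_SD = 2.05 V ≥ V_ov = 0.338 V, confirming saturation.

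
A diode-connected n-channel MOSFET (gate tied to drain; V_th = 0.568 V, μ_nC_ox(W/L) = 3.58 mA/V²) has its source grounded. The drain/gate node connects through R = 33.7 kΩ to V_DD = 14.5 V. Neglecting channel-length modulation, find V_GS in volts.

With gate tied to drain, V_GS = V_DS ≥ V_GS − V_th, so the device is in saturation.
KCL at the drain: ½ k_n (V_GS − V_th)² = (V_DD − V_GS)/R.
Let x = V_GS − 0.568. Then 60.3 x² + x − 13.93 = 0, giving x = 0.472 V (positive root), so V_GS = 1.04 V.
I_D = (V_DD − V_GS)/R = (14.5 − 1.04) / 33.7 = 0.399 mA.

V_GS = 1.04 V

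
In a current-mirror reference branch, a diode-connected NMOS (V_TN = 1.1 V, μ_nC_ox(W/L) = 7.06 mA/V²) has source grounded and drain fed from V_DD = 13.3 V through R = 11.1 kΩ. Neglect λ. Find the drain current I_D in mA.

With gate tied to drain, V_GS = V_DS ≥ V_GS − V_TN, so the device is in saturation.
KCL at the drain: ½ k_n (V_GS − V_TN)² = (V_DD − V_GS)/R.
Let x = V_GS − 1.1. Then 39.2 x² + x − 12.2 = 0, giving x = 0.545 V (positive root), so V_GS = 1.65 V.
I_D = (V_DD − V_GS)/R = (13.3 − 1.65) / 11.1 = 1.05 mA.

I_D = 1.05 mA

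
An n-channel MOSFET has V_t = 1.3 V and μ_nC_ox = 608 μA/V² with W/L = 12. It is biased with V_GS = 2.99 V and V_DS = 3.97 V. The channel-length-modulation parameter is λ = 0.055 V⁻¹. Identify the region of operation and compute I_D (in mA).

k_n = μ_nC_ox · (W/L) = 7.296 mA/V².
V_ov = V_GS − V_t = 2.99 − 1.3 = 1.69 V.
Since V_DS = 3.97 V ≥ V_ov = 1.69 V, the device is in saturation.
I_D = ½ k_n V_ov² (1 + λ V_DS) = 0.5 × 7.296 × 1.69² × (1 + 0.055 × 3.97) = 12.7 mA.

Saturation; I_D = 12.7 mA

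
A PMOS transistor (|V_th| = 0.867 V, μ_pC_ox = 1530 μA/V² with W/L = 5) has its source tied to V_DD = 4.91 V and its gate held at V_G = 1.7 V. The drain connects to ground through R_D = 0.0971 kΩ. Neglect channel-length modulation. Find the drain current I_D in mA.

I_D = 21.0 mA

V_SG = V_DD − V_G = 4.91 − 1.7 = 3.21 V, so V_ov = 3.21 − 0.867 = 2.34 V.
k_p = μ_pC_ox · (W/L) = 7.65 mA/V².
Assume saturation: I_D = ½ k_p V_ov² = 0.5 × 7.65 × 2.34² = 21 mA, giving V_SD = V_DD − I_D R_D = 4.91 − 21 × 0.0971 = 2.87 V.
V_SD = 2.87 V ≥ V_ov = 2.34 V, confirming saturation.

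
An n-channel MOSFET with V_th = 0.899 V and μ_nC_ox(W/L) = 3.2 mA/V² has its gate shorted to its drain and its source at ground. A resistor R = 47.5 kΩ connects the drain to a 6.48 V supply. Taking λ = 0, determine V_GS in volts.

With gate tied to drain, V_GS = V_DS ≥ V_GS − V_th, so the device is in saturation.
KCL at the drain: ½ k_n (V_GS − V_th)² = (V_DD − V_GS)/R.
Let x = V_GS − 0.899. Then 76 x² + x − 5.581 = 0, giving x = 0.264 V (positive root), so V_GS = 1.16 V.
I_D = (V_DD − V_GS)/R = (6.48 − 1.16) / 47.5 = 0.112 mA.

V_GS = 1.16 V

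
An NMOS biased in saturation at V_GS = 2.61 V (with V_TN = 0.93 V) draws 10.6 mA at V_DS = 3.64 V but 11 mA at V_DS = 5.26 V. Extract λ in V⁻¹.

With V_GS fixed, I_D ∝ (1 + λ V_DS) in saturation, so I_D2/I_D1 = (1 + λ V_DS2)/(1 + λ V_DS1).
11/10.6 = 1.038 = (1 + 5.26 λ)/(1 + 3.64 λ).
Solving: λ (I_D1 V_DS2 − I_D2 V_DS1) = I_D2 − I_D1, so λ = (11 − 10.6) / (10.6 × 5.26 − 11 × 3.64) = 0.4 / 15.7 = 0.0255 V⁻¹.

λ = 0.0255 V⁻¹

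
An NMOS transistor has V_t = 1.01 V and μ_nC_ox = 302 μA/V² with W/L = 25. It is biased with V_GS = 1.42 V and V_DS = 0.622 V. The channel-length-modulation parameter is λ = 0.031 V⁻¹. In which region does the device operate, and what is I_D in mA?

Saturation; I_D = 0.647 mA

k_n = μ_nC_ox · (W/L) = 7.55 mA/V².
V_ov = V_GS − V_t = 1.42 − 1.01 = 0.41 V.
Since V_DS = 0.622 V ≥ V_ov = 0.41 V, the device is in saturation.
I_D = ½ k_n V_ov² (1 + λ V_DS) = 0.5 × 7.55 × 0.41² × (1 + 0.031 × 0.622) = 0.647 mA.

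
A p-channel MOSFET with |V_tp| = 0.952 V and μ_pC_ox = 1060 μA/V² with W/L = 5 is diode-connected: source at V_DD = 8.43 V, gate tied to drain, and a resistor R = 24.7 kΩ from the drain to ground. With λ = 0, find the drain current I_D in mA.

I_D = 0.289 mA

With gate tied to drain, V_SG = V_SD ≥ V_SG − |V_tp|, so the device is in saturation.
k_p = μ_pC_ox · (W/L) = 5.3 mA/V².
KCL at the drain: ½ k_p (V_SG − |V_tp|)² = (V_DD − V_SG)/R.
Let x = V_SG − 0.952. Then 65.5 x² + x − 7.478 = 0, giving x = 0.33 V (positive root), so V_SG = 1.28 V.
I_D = (V_DD − V_SG)/R = (8.43 − 1.28) / 24.7 = 0.289 mA.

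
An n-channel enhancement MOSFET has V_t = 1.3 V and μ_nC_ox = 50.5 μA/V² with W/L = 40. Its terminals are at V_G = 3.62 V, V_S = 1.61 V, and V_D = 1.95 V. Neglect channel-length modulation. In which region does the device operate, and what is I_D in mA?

Triode; I_D = 0.371 mA

V_GS = V_G − V_S = 3.62 − 1.61 = 2.01 V; V_DS = V_D − V_S = 1.95 − 1.61 = 0.34 V.
k_n = μ_nC_ox · (W/L) = 2.02 mA/V².
V_ov = V_GS − V_t = 2.01 − 1.3 = 0.71 V.
Since V_DS = 0.34 V < V_ov = 0.71 V, the device is in the triode region.
I_D = k_n [V_ov · V_DS − ½ V_DS²] = 2.02 × [0.71 × 0.34 − 0.5 × 0.34²] = 0.371 mA.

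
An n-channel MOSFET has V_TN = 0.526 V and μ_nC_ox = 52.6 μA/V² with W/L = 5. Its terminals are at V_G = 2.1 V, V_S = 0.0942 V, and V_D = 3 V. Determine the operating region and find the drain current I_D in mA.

Saturation; I_D = 0.288 mA

V_GS = V_G − V_S = 2.1 − 0.0942 = 2.01 V; V_DS = V_D − V_S = 3 − 0.0942 = 2.91 V.
k_n = μ_nC_ox · (W/L) = 0.263 mA/V².
V_ov = V_GS − V_TN = 2.01 − 0.526 = 1.48 V.
Since V_DS = 2.91 V ≥ V_ov = 1.48 V, the device is in saturation.
I_D = ½ k_n V_ov² = 0.5 × 0.263 × 1.48² = 0.288 mA.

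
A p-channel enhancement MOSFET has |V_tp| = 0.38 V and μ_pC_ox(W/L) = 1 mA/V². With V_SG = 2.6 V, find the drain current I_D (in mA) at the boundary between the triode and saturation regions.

At the boundary V_SD = V_ov = V_SG − |V_tp| = 2.6 − 0.38 = 2.22 V.
I_D = ½ k_p V_ov² = 0.5 × 1 × 2.22² = 2.46 mA.

I_D = 2.46 mA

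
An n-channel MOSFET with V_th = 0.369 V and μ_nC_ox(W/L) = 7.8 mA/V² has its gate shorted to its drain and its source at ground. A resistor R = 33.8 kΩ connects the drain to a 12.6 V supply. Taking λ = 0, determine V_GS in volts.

V_GS = 0.670 V

With gate tied to drain, V_GS = V_DS ≥ V_GS − V_th, so the device is in saturation.
KCL at the drain: ½ k_n (V_GS − V_th)² = (V_DD − V_GS)/R.
Let x = V_GS − 0.369. Then 132 x² + x − 12.23 = 0, giving x = 0.301 V (positive root), so V_GS = 0.67 V.
I_D = (V_DD − V_GS)/R = (12.6 − 0.67) / 33.8 = 0.353 mA.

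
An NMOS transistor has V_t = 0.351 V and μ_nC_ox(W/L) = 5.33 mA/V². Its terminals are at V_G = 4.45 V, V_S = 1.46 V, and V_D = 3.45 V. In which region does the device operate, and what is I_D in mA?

Triode; I_D = 17.4 mA

V_GS = V_G − V_S = 4.45 − 1.46 = 2.99 V; V_DS = V_D − V_S = 3.45 − 1.46 = 1.99 V.
V_ov = V_GS − V_t = 2.99 − 0.351 = 2.64 V.
Since V_DS = 1.99 V < V_ov = 2.64 V, the device is in the triode region.
I_D = k_n [V_ov · V_DS − ½ V_DS²] = 5.33 × [2.64 × 1.99 − 0.5 × 1.99²] = 17.4 mA.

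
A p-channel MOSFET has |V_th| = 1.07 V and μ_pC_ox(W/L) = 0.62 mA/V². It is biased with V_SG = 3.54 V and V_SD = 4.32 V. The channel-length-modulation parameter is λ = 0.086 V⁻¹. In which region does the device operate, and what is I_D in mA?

V_ov = V_SG − |V_th| = 3.54 − 1.07 = 2.47 V.
Since V_SD = 4.32 V ≥ V_ov = 2.47 V, the device is in saturation.
I_D = ½ k_p V_ov² (1 + λ V_SD) = 0.5 × 0.62 × 2.47² × (1 + 0.086 × 4.32) = 2.59 mA.

Saturation; I_D = 2.59 mA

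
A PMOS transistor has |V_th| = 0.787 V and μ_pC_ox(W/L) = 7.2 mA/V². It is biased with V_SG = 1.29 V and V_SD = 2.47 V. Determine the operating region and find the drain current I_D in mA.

Saturation; I_D = 0.911 mA

V_ov = V_SG − |V_th| = 1.29 − 0.787 = 0.503 V.
Since V_SD = 2.47 V ≥ V_ov = 0.503 V, the device is in saturation.
I_D = ½ k_p V_ov² = 0.5 × 7.2 × 0.503² = 0.911 mA.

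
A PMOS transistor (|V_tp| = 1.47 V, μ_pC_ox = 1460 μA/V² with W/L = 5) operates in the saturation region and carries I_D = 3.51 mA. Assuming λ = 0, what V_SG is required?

k_p = μ_pC_ox · (W/L) = 7.3 mA/V².
In saturation I_D = ½ k_p (V_SG − |V_tp|)², so V_SG − |V_tp| = √(2 I_D / k_p) = √(2 × 3.51 / 7.3) = 0.981 V.
V_SG = 1.47 + 0.981 = 2.45 V.

V_SG = 2.45 V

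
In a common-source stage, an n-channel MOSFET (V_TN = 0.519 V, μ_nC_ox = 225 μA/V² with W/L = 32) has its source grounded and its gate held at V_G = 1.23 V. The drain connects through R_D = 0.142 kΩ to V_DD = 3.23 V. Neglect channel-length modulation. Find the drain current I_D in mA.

V_GS = V_G = 1.23 V, so V_ov = 1.23 − 0.519 = 0.711 V.
k_n = μ_nC_ox · (W/L) = 7.2 mA/V².
Assume saturation: I_D = ½ k_n V_ov² = 0.5 × 7.2 × 0.711² = 1.82 mA, giving V_DS = V_DD − I_D R_D = 3.23 − 1.82 × 0.142 = 2.97 V.
V_DS = 2.97 V ≥ V_ov = 0.711 V, confirming saturation.

I_D = 1.82 mA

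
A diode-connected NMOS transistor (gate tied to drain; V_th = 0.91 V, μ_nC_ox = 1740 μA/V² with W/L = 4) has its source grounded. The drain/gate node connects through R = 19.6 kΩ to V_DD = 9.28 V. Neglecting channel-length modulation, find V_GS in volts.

V_GS = 1.25 V

With gate tied to drain, V_GS = V_DS ≥ V_GS − V_th, so the device is in saturation.
k_n = μ_nC_ox · (W/L) = 6.96 mA/V².
KCL at the drain: ½ k_n (V_GS − V_th)² = (V_DD − V_GS)/R.
Let x = V_GS − 0.91. Then 68.2 x² + x − 8.37 = 0, giving x = 0.343 V (positive root), so V_GS = 1.25 V.
I_D = (V_DD − V_GS)/R = (9.28 − 1.25) / 19.6 = 0.41 mA.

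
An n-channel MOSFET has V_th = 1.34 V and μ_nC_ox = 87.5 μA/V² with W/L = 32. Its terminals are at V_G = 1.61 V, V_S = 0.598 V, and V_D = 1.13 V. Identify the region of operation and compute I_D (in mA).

V_GS = V_G − V_S = 1.61 − 0.598 = 1.01 V; V_DS = V_D − V_S = 1.13 − 0.598 = 0.532 V.
V_GS = 1.01 V < V_th = 1.34 V, so the transistor is in cutoff.

Cutoff; I_D = 0 mA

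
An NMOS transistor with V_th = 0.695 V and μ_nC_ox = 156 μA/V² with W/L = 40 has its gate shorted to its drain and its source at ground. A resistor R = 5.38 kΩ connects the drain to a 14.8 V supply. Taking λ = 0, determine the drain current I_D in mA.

I_D = 2.46 mA

With gate tied to drain, V_GS = V_DS ≥ V_GS − V_th, so the device is in saturation.
k_n = μ_nC_ox · (W/L) = 6.24 mA/V².
KCL at the drain: ½ k_n (V_GS − V_th)² = (V_DD − V_GS)/R.
Let x = V_GS − 0.695. Then 16.8 x² + x − 14.11 = 0, giving x = 0.887 V (positive root), so V_GS = 1.58 V.
I_D = (V_DD − V_GS)/R = (14.8 − 1.58) / 5.38 = 2.46 mA.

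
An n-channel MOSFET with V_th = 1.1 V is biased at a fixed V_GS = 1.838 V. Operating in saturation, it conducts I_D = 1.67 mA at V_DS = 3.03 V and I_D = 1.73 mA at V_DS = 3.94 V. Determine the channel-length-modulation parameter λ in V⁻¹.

λ = 0.0448 V⁻¹

With V_GS fixed, I_D ∝ (1 + λ V_DS) in saturation, so I_D2/I_D1 = (1 + λ V_DS2)/(1 + λ V_DS1).
1.73/1.67 = 1.036 = (1 + 3.94 λ)/(1 + 3.03 λ).
Solving: λ (I_D1 V_DS2 − I_D2 V_DS1) = I_D2 − I_D1, so λ = (1.73 − 1.67) / (1.67 × 3.94 − 1.73 × 3.03) = 0.06 / 1.34 = 0.0448 V⁻¹.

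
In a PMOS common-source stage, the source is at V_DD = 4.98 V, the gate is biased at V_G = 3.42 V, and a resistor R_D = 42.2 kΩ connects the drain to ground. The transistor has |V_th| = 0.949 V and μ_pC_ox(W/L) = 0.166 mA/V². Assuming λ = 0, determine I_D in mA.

V_SG = V_DD − V_G = 4.98 − 3.42 = 1.56 V, so V_ov = 1.56 − 0.949 = 0.611 V.
Assume saturation: I_D = ½ k_p V_ov² = 0.5 × 0.166 × 0.611² = 0.031 mA, giving V_SD = V_DD − I_D R_D = 4.98 − 0.031 × 42.2 = 3.67 V.
V_SD = 3.67 V ≥ V_ov = 0.611 V, confirming saturation.

I_D = 0.0310 mA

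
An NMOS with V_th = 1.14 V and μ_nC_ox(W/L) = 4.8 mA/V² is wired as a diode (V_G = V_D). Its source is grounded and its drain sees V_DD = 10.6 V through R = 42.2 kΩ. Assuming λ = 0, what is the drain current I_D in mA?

With gate tied to drain, V_GS = V_DS ≥ V_GS − V_th, so the device is in saturation.
KCL at the drain: ½ k_n (V_GS − V_th)² = (V_DD − V_GS)/R.
Let x = V_GS − 1.14. Then 101 x² + x − 9.46 = 0, giving x = 0.301 V (positive root), so V_GS = 1.44 V.
I_D = (V_DD − V_GS)/R = (10.6 − 1.44) / 42.2 = 0.217 mA.

I_D = 0.217 mA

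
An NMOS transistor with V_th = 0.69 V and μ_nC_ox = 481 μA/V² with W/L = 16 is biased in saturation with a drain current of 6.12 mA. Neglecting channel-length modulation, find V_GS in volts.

V_GS = 1.95 V

k_n = μ_nC_ox · (W/L) = 7.696 mA/V².
In saturation I_D = ½ k_n (V_GS − V_th)², so V_GS − V_th = √(2 I_D / k_n) = √(2 × 6.12 / 7.696) = 1.26 V.
V_GS = 0.69 + 1.26 = 1.95 V.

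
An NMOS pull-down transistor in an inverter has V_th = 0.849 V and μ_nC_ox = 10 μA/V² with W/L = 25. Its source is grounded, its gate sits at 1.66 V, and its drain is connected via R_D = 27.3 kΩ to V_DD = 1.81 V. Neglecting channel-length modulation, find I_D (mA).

V_GS = V_G = 1.66 V, so V_ov = 1.66 − 0.849 = 0.811 V.
k_n = μ_nC_ox · (W/L) = 0.25 mA/V².
Assume saturation: I_D = ½ k_n V_ov² = 0.5 × 0.25 × 0.811² = 0.0822 mA, giving V_DS = V_DD − I_D R_D = 1.81 − 0.0822 × 27.3 = -0.434 V.
But -0.434 V < V_ov = 0.811 V, so the device is actually in triode.
In triode I_D = k_n[V_ov V_DS − ½ V_DS²] and I_D = (V_DD − V_DS)/R_D. Equating: 3.41 V_DS² − 6.535 V_DS + 1.81 = 0, giving V_DS = 0.336 V (the root below V_ov).
I_D = (1.81 − 0.336) / 27.3 = 0.054 mA.

I_D = 0.0540 mA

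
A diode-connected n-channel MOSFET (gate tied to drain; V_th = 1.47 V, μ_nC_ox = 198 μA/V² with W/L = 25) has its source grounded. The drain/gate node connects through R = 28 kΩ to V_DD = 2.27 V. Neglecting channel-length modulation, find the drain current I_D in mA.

With gate tied to drain, V_GS = V_DS ≥ V_GS − V_th, so the device is in saturation.
k_n = μ_nC_ox · (W/L) = 4.95 mA/V².
KCL at the drain: ½ k_n (V_GS − V_th)² = (V_DD − V_GS)/R.
Let x = V_GS − 1.47. Then 69.3 x² + x − 0.8 = 0, giving x = 0.1 V (positive root), so V_GS = 1.57 V.
I_D = (V_DD − V_GS)/R = (2.27 − 1.57) / 28 = 0.025 mA.

I_D = 0.0250 mA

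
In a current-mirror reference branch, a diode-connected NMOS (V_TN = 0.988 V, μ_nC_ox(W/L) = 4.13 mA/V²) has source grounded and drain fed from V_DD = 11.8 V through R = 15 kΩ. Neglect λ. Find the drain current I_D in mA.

With gate tied to drain, V_GS = V_DS ≥ V_GS − V_TN, so the device is in saturation.
KCL at the drain: ½ k_n (V_GS − V_TN)² = (V_DD − V_GS)/R.
Let x = V_GS − 0.988. Then 31 x² + x − 10.81 = 0, giving x = 0.575 V (positive root), so V_GS = 1.56 V.
I_D = (V_DD − V_GS)/R = (11.8 − 1.56) / 15 = 0.682 mA.

I_D = 0.682 mA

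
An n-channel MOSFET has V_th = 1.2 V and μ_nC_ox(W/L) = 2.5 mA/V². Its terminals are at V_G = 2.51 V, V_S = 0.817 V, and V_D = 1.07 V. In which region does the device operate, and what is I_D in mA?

Triode; I_D = 0.232 mA

V_GS = V_G − V_S = 2.51 − 0.817 = 1.69 V; V_DS = V_D − V_S = 1.07 − 0.817 = 0.253 V.
V_ov = V_GS − V_th = 1.69 − 1.2 = 0.493 V.
Since V_DS = 0.253 V < V_ov = 0.493 V, the device is in the triode region.
I_D = k_n [V_ov · V_DS − ½ V_DS²] = 2.5 × [0.493 × 0.253 − 0.5 × 0.253²] = 0.232 mA.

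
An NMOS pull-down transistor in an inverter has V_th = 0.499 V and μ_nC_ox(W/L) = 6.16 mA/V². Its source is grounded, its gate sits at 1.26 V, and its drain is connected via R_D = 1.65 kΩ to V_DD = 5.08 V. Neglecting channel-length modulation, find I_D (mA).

V_GS = V_G = 1.26 V, so V_ov = 1.26 − 0.499 = 0.761 V.
Assume saturation: I_D = ½ k_n V_ov² = 0.5 × 6.16 × 0.761² = 1.78 mA, giving V_DS = V_DD − I_D R_D = 5.08 − 1.78 × 1.65 = 2.14 V.
V_DS = 2.14 V ≥ V_ov = 0.761 V, confirming saturation.

I_D = 1.78 mA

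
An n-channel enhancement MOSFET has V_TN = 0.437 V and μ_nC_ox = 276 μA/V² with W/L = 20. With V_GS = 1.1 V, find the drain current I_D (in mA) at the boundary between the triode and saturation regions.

At the boundary V_DS = V_ov = V_GS − V_TN = 1.1 − 0.437 = 0.663 V.
k_n = μ_nC_ox · (W/L) = 5.52 mA/V².
I_D = ½ k_n V_ov² = 0.5 × 5.52 × 0.663² = 1.21 mA.

I_D = 1.21 mA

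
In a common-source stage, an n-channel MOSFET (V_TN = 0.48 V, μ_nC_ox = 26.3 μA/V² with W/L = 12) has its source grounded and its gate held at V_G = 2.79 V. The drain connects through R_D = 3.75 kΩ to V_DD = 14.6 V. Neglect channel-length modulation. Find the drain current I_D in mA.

V_GS = V_G = 2.79 V, so V_ov = 2.79 − 0.48 = 2.31 V.
k_n = μ_nC_ox · (W/L) = 0.3156 mA/V².
Assume saturation: I_D = ½ k_n V_ov² = 0.5 × 0.3156 × 2.31² = 0.842 mA, giving V_DS = V_DD − I_D R_D = 14.6 − 0.842 × 3.75 = 11.4 V.
V_DS = 11.4 V ≥ V_ov = 2.31 V, confirming saturation.

I_D = 0.842 mA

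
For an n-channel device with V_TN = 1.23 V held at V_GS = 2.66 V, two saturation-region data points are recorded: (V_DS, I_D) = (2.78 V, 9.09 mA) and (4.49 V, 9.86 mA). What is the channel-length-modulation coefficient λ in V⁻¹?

With V_GS fixed, I_D ∝ (1 + λ V_DS) in saturation, so I_D2/I_D1 = (1 + λ V_DS2)/(1 + λ V_DS1).
9.86/9.09 = 1.085 = (1 + 4.49 λ)/(1 + 2.78 λ).
Solving: λ (I_D1 V_DS2 − I_D2 V_DS1) = I_D2 − I_D1, so λ = (9.86 − 9.09) / (9.09 × 4.49 − 9.86 × 2.78) = 0.77 / 13.4 = 0.0574 V⁻¹.

λ = 0.0574 V⁻¹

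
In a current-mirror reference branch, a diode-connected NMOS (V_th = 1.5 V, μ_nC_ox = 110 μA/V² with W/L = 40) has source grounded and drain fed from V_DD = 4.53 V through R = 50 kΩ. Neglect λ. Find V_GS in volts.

With gate tied to drain, V_GS = V_DS ≥ V_GS − V_th, so the device is in saturation.
k_n = μ_nC_ox · (W/L) = 4.4 mA/V².
KCL at the drain: ½ k_n (V_GS − V_th)² = (V_DD − V_GS)/R.
Let x = V_GS − 1.5. Then 110 x² + x − 3.03 = 0, giving x = 0.161 V (positive root), so V_GS = 1.66 V.
I_D = (V_DD − V_GS)/R = (4.53 − 1.66) / 50 = 0.0574 mA.

V_GS = 1.66 V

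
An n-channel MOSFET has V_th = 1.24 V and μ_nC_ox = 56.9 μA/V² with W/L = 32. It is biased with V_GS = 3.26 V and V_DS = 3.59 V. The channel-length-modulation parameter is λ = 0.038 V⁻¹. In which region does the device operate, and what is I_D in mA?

Saturation; I_D = 4.22 mA

k_n = μ_nC_ox · (W/L) = 1.821 mA/V².
V_ov = V_GS − V_th = 3.26 − 1.24 = 2.02 V.
Since V_DS = 3.59 V ≥ V_ov = 2.02 V, the device is in saturation.
I_D = ½ k_n V_ov² (1 + λ V_DS) = 0.5 × 1.821 × 2.02² × (1 + 0.038 × 3.59) = 4.22 mA.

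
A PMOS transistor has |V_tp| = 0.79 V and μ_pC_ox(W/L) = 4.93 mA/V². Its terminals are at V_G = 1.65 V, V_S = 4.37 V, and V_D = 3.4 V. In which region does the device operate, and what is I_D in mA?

V_SG = V_S − V_G = 4.37 − 1.65 = 2.72 V; V_SD = V_S − V_D = 4.37 − 3.4 = 0.97 V.
V_ov = V_SG − |V_tp| = 2.72 − 0.79 = 1.93 V.
Since V_SD = 0.97 V < V_ov = 1.93 V, the device is in the triode region.
I_D = k_p [V_ov · V_SD − ½ V_SD²] = 4.93 × [1.93 × 0.97 − 0.5 × 0.97²] = 6.91 mA.

Triode; I_D = 6.91 mA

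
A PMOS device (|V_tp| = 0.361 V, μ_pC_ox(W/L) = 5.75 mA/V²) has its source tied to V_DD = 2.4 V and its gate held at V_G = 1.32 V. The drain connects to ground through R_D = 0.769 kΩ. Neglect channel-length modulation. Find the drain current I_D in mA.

I_D = 1.49 mA

V_SG = V_DD − V_G = 2.4 − 1.32 = 1.08 V, so V_ov = 1.08 − 0.361 = 0.719 V.
Assume saturation: I_D = ½ k_p V_ov² = 0.5 × 5.75 × 0.719² = 1.49 mA, giving V_SD = V_DD − I_D R_D = 2.4 − 1.49 × 0.769 = 1.26 V.
V_SD = 1.26 V ≥ V_ov = 0.719 V, confirming saturation.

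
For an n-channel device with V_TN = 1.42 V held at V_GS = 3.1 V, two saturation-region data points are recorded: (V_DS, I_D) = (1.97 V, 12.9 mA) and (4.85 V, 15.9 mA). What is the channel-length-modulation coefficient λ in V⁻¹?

λ = 0.0960 V⁻¹

With V_GS fixed, I_D ∝ (1 + λ V_DS) in saturation, so I_D2/I_D1 = (1 + λ V_DS2)/(1 + λ V_DS1).
15.9/12.9 = 1.233 = (1 + 4.85 λ)/(1 + 1.97 λ).
Solving: λ (I_D1 V_DS2 − I_D2 V_DS1) = I_D2 − I_D1, so λ = (15.9 − 12.9) / (12.9 × 4.85 − 15.9 × 1.97) = 3 / 31.2 = 0.096 V⁻¹.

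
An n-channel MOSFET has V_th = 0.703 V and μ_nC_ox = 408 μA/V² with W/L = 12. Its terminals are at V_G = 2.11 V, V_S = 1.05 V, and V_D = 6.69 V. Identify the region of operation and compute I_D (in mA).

Saturation; I_D = 0.312 mA

V_GS = V_G − V_S = 2.11 − 1.05 = 1.06 V; V_DS = V_D − V_S = 6.69 − 1.05 = 5.64 V.
k_n = μ_nC_ox · (W/L) = 4.896 mA/V².
V_ov = V_GS − V_th = 1.06 − 0.703 = 0.357 V.
Since V_DS = 5.64 V ≥ V_ov = 0.357 V, the device is in saturation.
I_D = ½ k_n V_ov² = 0.5 × 4.896 × 0.357² = 0.312 mA.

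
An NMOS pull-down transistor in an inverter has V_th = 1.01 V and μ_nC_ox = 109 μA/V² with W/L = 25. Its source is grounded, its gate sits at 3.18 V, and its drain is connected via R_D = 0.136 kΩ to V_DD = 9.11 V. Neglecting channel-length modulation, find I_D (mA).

I_D = 6.42 mA

V_GS = V_G = 3.18 V, so V_ov = 3.18 − 1.01 = 2.17 V.
k_n = μ_nC_ox · (W/L) = 2.725 mA/V².
Assume saturation: I_D = ½ k_n V_ov² = 0.5 × 2.725 × 2.17² = 6.42 mA, giving V_DS = V_DD − I_D R_D = 9.11 − 6.42 × 0.136 = 8.24 V.
V_DS = 8.24 V ≥ V_ov = 2.17 V, confirming saturation.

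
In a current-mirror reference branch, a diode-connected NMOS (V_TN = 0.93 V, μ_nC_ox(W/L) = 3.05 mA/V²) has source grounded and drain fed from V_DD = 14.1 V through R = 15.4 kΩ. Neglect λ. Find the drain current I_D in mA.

With gate tied to drain, V_GS = V_DS ≥ V_GS − V_TN, so the device is in saturation.
KCL at the drain: ½ k_n (V_GS − V_TN)² = (V_DD − V_GS)/R.
Let x = V_GS − 0.93. Then 23.5 x² + x − 13.17 = 0, giving x = 0.728 V (positive root), so V_GS = 1.66 V.
I_D = (V_DD − V_GS)/R = (14.1 − 1.66) / 15.4 = 0.808 mA.

I_D = 0.808 mA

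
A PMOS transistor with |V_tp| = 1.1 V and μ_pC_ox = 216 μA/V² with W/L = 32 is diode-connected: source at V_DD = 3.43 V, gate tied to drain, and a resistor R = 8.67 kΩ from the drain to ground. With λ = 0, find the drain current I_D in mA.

I_D = 0.238 mA

With gate tied to drain, V_SG = V_SD ≥ V_SG − |V_tp|, so the device is in saturation.
k_p = μ_pC_ox · (W/L) = 6.912 mA/V².
KCL at the drain: ½ k_p (V_SG − |V_tp|)² = (V_DD − V_SG)/R.
Let x = V_SG − 1.1. Then 30 x² + x − 2.33 = 0, giving x = 0.263 V (positive root), so V_SG = 1.36 V.
I_D = (V_DD − V_SG)/R = (3.43 − 1.36) / 8.67 = 0.238 mA.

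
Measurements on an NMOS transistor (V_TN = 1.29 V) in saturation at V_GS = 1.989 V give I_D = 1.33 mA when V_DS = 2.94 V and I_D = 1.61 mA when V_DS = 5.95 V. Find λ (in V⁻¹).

λ = 0.0880 V⁻¹

With V_GS fixed, I_D ∝ (1 + λ V_DS) in saturation, so I_D2/I_D1 = (1 + λ V_DS2)/(1 + λ V_DS1).
1.61/1.33 = 1.211 = (1 + 5.95 λ)/(1 + 2.94 λ).
Solving: λ (I_D1 V_DS2 − I_D2 V_DS1) = I_D2 − I_D1, so λ = (1.61 − 1.33) / (1.33 × 5.95 − 1.61 × 2.94) = 0.28 / 3.18 = 0.088 V⁻¹.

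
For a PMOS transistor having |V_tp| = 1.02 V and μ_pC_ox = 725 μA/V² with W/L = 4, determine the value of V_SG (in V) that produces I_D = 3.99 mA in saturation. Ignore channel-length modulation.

k_p = μ_pC_ox · (W/L) = 2.9 mA/V².
In saturation I_D = ½ k_p (V_SG − |V_tp|)², so V_SG − |V_tp| = √(2 I_D / k_p) = √(2 × 3.99 / 2.9) = 1.66 V.
V_SG = 1.02 + 1.66 = 2.68 V.

V_SG = 2.68 V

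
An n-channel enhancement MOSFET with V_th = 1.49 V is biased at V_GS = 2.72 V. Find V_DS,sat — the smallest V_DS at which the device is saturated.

V_DS,sat = 1.23 V

The boundary between triode and saturation is V_DS = V_GS − V_th = V_ov.
V_ov = 2.72 − 1.49 = 1.23 V.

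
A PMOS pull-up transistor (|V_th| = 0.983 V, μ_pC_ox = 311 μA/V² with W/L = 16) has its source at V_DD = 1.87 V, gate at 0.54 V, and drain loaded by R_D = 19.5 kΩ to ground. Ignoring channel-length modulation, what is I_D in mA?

I_D = 0.0929 mA

V_SG = V_DD − V_G = 1.87 − 0.54 = 1.33 V, so V_ov = 1.33 − 0.983 = 0.347 V.
k_p = μ_pC_ox · (W/L) = 4.976 mA/V².
Assume saturation: I_D = ½ k_p V_ov² = 0.5 × 4.976 × 0.347² = 0.3 mA, giving V_SD = V_DD − I_D R_D = 1.87 − 0.3 × 19.5 = -3.97 V.
But -3.97 V < V_ov = 0.347 V, so the device is actually in triode.
In triode I_D = k_p[V_ov V_SD − ½ V_SD²] and I_D = (V_DD − V_SD)/R_D. Equating: 48.5 V_SD² − 34.67 V_SD + 1.87 = 0, giving V_SD = 0.0588 V (the root below V_ov).
I_D = (1.87 − 0.0588) / 19.5 = 0.0929 mA.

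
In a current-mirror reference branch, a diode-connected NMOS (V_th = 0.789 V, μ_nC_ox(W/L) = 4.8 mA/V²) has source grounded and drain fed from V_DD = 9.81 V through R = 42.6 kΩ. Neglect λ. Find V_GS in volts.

V_GS = 1.08 V

With gate tied to drain, V_GS = V_DS ≥ V_GS − V_th, so the device is in saturation.
KCL at the drain: ½ k_n (V_GS − V_th)² = (V_DD − V_GS)/R.
Let x = V_GS − 0.789. Then 102 x² + x − 9.021 = 0, giving x = 0.292 V (positive root), so V_GS = 1.08 V.
I_D = (V_DD − V_GS)/R = (9.81 − 1.08) / 42.6 = 0.205 mA.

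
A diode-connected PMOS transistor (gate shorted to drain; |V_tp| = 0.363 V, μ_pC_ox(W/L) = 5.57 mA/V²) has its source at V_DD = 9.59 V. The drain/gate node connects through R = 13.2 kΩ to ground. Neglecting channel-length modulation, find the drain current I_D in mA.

I_D = 0.662 mA

With gate tied to drain, V_SG = V_SD ≥ V_SG − |V_tp|, so the device is in saturation.
KCL at the drain: ½ k_p (V_SG − |V_tp|)² = (V_DD − V_SG)/R.
Let x = V_SG − 0.363. Then 36.8 x² + x − 9.227 = 0, giving x = 0.488 V (positive root), so V_SG = 0.851 V.
I_D = (V_DD − V_SG)/R = (9.59 − 0.851) / 13.2 = 0.662 mA.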